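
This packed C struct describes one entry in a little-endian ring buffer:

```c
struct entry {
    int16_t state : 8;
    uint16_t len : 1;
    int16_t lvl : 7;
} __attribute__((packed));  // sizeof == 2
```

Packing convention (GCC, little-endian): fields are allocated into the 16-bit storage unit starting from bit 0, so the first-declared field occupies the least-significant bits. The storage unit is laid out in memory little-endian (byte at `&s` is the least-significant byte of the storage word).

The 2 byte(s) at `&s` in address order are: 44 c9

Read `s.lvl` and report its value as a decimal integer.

[0]=0x44 [1]=0xc9 (little-endian) → word 0xc944
state [0+:8] = (word>>0) & 0xff = 68
len [8+:1] = (word>>8) & 0x1 = 1
lvl [9+:7] = (word>>9) & 0x7f = 100  ←
lvl signed 7b, MSB=1: 100 - 128 = -28

-28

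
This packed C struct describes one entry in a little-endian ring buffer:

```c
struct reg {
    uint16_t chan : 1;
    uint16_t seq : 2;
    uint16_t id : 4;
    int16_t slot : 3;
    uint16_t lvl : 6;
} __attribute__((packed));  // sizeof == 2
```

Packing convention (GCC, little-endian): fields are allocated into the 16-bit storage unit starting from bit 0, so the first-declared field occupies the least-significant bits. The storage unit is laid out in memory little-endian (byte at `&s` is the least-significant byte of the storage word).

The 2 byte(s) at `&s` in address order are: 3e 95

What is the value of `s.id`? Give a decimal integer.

[0]=0x3e [1]=0x95 (little-endian) → word 0x953e
chan [0+:1] = (word>>0) & 0x1 = 0
seq [1+:2] = (word>>1) & 0x3 = 3
id [3+:4] = (word>>3) & 0xf = 7  ←
slot [7+:3] = (word>>7) & 0x7 = 2
lvl [10+:6] = (word>>10) & 0x3f = 37

7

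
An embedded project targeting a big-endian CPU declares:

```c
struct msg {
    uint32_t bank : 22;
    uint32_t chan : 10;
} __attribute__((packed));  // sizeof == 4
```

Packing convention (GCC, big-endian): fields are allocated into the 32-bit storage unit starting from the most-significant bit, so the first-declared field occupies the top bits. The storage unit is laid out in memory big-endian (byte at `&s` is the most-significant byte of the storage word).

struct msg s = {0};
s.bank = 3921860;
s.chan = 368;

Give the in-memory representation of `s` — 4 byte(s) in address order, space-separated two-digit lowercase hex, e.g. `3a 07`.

ef 5f 11 70

bank (22b) val=3921860 bits=0x3bd7c4 at bit 10: 0xef5f1000
chan (10b) val=368 bits=0x170 at bit 0: 0xef5f1170
word = 0xef5f1170 → big-endian bytes:
  [0]=0xef  [1]=0x5f  [2]=0x11  [3]=0x70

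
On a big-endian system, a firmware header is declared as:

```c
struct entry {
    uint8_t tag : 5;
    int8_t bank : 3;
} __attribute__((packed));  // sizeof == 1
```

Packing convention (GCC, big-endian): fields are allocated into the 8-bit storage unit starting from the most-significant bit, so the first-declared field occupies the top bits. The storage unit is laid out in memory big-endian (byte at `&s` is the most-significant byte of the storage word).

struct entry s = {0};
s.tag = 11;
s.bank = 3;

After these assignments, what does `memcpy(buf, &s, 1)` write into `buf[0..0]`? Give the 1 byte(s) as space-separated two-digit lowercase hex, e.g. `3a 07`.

5b

tag:5 = 11 → 0xb << 3 → word 0x58
bank:3 = 3 → 0x3 << 0 → word 0x5b
word = 0x5b → big-endian bytes:
  [0]=0x5b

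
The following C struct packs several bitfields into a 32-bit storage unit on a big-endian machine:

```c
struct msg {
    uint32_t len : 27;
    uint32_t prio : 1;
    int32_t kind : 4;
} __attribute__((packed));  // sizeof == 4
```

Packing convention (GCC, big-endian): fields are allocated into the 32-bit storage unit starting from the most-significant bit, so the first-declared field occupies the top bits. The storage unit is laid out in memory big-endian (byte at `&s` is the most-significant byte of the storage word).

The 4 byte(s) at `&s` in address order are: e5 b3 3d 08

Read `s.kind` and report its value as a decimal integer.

[0]=0xe5 [1]=0xb3 [2]=0x3d [3]=0x08 (big-endian) → word 0xe5b33d08
len:27 @ bit 5 → (0xe5b33d08>>5)&0x7ffffff = 0x72d99e8
prio:1 @ bit 4 → (0xe5b33d08>>4)&0x1 = 0x0
kind:4 @ bit 0 → (0xe5b33d08>>0)&0xf = 0x8  ←
kind signed 4b, MSB=1: 8 - 16 = -8

-8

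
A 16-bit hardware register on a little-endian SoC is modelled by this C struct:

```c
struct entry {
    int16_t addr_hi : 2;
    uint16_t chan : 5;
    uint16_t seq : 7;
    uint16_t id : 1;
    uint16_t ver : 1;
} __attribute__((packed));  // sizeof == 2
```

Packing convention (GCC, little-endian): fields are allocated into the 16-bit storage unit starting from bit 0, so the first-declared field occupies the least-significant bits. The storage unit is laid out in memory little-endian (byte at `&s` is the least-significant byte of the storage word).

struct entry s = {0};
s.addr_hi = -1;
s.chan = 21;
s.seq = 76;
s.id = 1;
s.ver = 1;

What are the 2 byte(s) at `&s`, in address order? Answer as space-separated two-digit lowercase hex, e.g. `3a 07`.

addr_hi (2b) val=-1 bits=0x3 at bit 0: 0x0003
chan (5b) val=21 bits=0x15 at bit 2: 0x0057
seq (7b) val=76 bits=0x4c at bit 7: 0x2657
id (1b) val=1 bits=0x1 at bit 14: 0x6657
ver (1b) val=1 bits=0x1 at bit 15: 0xe657
word = 0xe657 → little-endian bytes:
  [0]=0x57  [1]=0xe6

57 e6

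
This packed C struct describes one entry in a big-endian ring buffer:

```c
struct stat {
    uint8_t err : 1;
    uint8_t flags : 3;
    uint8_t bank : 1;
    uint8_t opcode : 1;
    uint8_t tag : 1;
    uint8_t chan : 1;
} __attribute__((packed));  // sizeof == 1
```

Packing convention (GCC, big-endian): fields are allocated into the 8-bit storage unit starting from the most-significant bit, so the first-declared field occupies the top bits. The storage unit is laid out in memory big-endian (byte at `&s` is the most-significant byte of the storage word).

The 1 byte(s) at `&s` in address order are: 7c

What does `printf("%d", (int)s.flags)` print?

[0]=0x7c (big-endian) → word 0x7c
err:1 @ bit 7 → (0x7c>>7)&0x1 = 0x0
flags:3 @ bit 4 → (0x7c>>4)&0x7 = 0x7  ←
bank:1 @ bit 3 → (0x7c>>3)&0x1 = 0x1
opcode:1 @ bit 2 → (0x7c>>2)&0x1 = 0x1
tag:1 @ bit 1 → (0x7c>>1)&0x1 = 0x0
chan:1 @ bit 0 → (0x7c>>0)&0x1 = 0x0

7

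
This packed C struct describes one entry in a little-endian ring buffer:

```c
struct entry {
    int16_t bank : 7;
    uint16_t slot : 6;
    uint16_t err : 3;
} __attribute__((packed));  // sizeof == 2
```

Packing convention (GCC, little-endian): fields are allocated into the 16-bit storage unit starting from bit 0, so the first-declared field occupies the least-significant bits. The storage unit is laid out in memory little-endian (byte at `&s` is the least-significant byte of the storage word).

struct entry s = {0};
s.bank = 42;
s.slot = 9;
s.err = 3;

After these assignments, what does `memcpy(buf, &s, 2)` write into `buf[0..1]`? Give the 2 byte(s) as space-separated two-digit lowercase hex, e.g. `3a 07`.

bank:7 = 42 → 0x2a << 0 → word 0x002a
slot:6 = 9 → 0x9 << 7 → word 0x04aa
err:3 = 3 → 0x3 << 13 → word 0x64aa
word = 0x64aa → little-endian bytes:
  [0]=0xaa  [1]=0x64

aa 64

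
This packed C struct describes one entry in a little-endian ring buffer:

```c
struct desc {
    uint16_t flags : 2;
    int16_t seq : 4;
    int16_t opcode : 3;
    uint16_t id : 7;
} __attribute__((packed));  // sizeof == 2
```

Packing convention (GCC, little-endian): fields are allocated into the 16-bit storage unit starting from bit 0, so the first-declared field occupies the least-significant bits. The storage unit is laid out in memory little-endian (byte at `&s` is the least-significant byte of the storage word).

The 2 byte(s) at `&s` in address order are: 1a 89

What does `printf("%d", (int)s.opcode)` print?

-4

[0]=0x1a [1]=0x89 (little-endian) → word 0x891a
flags:2 @ bit 0 → (0x891a>>0)&0x3 = 0x2
seq:4 @ bit 2 → (0x891a>>2)&0xf = 0x6
opcode:3 @ bit 6 → (0x891a>>6)&0x7 = 0x4  ←
id:7 @ bit 9 → (0x891a>>9)&0x7f = 0x44
opcode signed 3b, MSB=1: 4 - 8 = -4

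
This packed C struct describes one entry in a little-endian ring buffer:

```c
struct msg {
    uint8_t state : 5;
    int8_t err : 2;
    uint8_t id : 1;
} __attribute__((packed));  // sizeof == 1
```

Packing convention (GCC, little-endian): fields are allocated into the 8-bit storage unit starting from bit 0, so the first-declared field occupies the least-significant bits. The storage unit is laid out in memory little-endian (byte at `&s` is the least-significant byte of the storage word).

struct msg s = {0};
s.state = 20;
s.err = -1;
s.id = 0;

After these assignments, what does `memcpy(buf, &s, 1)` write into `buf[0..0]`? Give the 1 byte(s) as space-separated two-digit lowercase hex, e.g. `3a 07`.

74

state (5b) val=20 bits=0x14 at bit 0: 0x14
err (2b) val=-1 bits=0x3 at bit 5: 0x74
id (1b) val=0 bits=0x0 at bit 7: 0x74
word = 0x74 → little-endian bytes:
  [0]=0x74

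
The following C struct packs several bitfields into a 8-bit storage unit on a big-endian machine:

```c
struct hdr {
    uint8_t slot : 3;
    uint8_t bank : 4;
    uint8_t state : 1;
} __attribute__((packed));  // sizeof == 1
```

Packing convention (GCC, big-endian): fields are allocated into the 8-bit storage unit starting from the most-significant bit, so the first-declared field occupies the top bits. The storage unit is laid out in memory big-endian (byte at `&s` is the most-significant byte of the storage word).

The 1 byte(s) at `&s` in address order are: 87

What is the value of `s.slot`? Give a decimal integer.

[0]=0x87 (big-endian) → word 0x87
slot [5+:3] = (word>>5) & 0x7 = 4  ←
bank [1+:4] = (word>>1) & 0xf = 3
state [0+:1] = (word>>0) & 0x1 = 1

4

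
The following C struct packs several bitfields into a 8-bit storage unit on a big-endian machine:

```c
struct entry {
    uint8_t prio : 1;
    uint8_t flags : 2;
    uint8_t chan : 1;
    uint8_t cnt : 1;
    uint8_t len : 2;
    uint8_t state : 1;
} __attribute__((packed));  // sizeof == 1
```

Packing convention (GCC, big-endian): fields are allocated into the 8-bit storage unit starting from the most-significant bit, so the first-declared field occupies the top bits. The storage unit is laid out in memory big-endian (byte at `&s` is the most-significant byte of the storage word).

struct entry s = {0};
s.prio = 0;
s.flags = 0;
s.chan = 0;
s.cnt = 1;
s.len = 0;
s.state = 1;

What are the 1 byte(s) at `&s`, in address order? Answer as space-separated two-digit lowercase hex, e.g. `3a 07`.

09

prio:1 = 0 → 0x0 << 7 → word 0x00
flags:2 = 0 → 0x0 << 5 → word 0x00
chan:1 = 0 → 0x0 << 4 → word 0x00
cnt:1 = 1 → 0x1 << 3 → word 0x08
len:2 = 0 → 0x0 << 1 → word 0x08
state:1 = 1 → 0x1 << 0 → word 0x09
word = 0x09 → big-endian bytes:
  [0]=0x09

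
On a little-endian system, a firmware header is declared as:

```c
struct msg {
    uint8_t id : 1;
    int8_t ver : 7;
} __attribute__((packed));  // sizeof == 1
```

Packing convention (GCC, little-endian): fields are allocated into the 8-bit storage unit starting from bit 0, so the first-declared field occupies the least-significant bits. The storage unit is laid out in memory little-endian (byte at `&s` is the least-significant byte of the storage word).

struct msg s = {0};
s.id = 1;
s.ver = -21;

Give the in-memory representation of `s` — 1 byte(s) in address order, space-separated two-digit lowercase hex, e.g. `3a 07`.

d7

id (1b) val=1 bits=0x1 at bit 0: 0x01
ver (7b) val=-21 bits=0x6b at bit 1: 0xd7
word = 0xd7 → little-endian bytes:
  [0]=0xd7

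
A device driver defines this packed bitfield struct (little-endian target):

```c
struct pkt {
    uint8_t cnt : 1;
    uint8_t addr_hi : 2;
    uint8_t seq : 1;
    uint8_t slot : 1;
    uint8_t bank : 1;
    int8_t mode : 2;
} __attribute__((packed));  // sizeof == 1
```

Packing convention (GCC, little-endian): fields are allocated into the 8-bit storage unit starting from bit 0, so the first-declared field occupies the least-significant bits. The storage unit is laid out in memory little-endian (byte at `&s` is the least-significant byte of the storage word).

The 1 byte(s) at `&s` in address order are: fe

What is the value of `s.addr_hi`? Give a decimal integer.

[0]=0xfe (little-endian) → word 0xfe
cnt:1 @ bit 0 → (0xfe>>0)&0x1 = 0x0
addr_hi:2 @ bit 1 → (0xfe>>1)&0x3 = 0x3  ←
seq:1 @ bit 3 → (0xfe>>3)&0x1 = 0x1
slot:1 @ bit 4 → (0xfe>>4)&0x1 = 0x1
bank:1 @ bit 5 → (0xfe>>5)&0x1 = 0x1
mode:2 @ bit 6 → (0xfe>>6)&0x3 = 0x3

3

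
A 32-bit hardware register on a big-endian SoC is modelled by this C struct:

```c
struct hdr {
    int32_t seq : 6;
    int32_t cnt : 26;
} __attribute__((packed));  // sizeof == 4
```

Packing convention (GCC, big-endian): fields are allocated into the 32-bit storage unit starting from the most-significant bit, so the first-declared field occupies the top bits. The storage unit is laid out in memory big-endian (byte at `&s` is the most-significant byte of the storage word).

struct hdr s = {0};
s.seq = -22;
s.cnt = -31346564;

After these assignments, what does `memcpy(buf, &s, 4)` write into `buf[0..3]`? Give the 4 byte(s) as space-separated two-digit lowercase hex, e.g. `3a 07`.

seq:6 = -22 → 0x2a << 26 → word 0xa8000000
cnt:26 = -31346564 → 0x221b07c << 0 → word 0xaa21b07c
word = 0xaa21b07c → big-endian bytes:
  [0]=0xaa  [1]=0x21  [2]=0xb0  [3]=0x7c

aa 21 b0 7c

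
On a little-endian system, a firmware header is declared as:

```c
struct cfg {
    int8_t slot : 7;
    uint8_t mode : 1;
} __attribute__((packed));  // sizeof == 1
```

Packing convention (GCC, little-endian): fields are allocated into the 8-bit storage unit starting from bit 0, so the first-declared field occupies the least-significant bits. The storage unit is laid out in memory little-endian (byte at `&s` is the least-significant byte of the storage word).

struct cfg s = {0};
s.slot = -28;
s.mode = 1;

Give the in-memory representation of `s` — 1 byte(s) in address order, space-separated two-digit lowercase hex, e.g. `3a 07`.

e4

slot:7 = -28 → 0x64 << 0 → word 0x64
mode:1 = 1 → 0x1 << 7 → word 0xe4
word = 0xe4 → little-endian bytes:
  [0]=0xe4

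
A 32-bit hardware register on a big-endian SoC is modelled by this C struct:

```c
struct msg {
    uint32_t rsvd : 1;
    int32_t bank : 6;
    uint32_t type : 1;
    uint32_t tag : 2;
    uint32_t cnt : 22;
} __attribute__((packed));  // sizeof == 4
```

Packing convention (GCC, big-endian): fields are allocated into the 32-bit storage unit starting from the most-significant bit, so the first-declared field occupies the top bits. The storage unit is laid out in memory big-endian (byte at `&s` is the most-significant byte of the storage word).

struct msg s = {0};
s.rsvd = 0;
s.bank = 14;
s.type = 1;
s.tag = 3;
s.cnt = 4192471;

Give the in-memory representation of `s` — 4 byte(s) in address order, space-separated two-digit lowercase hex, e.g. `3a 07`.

[31+:1] rsvd=0 & 0x1 = 0x0; word=0x00000000
[25+:6] bank=14 & 0x3f = 0xe; word=0x1c000000
[24+:1] type=1 & 0x1 = 0x1; word=0x1d000000
[22+:2] tag=3 & 0x3 = 0x3; word=0x1dc00000
[0+:22] cnt=4192471 & 0x3fffff = 0x3ff8d7; word=0x1dfff8d7
word = 0x1dfff8d7 → big-endian bytes:
  [0]=0x1d  [1]=0xff  [2]=0xf8  [3]=0xd7

1d ff f8 d7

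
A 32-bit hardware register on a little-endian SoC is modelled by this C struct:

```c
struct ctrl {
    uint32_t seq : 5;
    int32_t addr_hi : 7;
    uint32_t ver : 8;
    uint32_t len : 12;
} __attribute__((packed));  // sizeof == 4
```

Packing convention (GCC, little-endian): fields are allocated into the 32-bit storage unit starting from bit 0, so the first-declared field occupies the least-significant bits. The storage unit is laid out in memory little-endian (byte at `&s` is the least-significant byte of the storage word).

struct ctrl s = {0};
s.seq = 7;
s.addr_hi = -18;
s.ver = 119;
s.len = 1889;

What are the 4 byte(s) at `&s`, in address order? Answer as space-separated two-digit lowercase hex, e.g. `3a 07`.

c7 7d 17 76

[0+:5] seq=7 & 0x1f = 0x7; word=0x00000007
[5+:7] addr_hi=-18 & 0x7f = 0x6e; word=0x00000dc7
[12+:8] ver=119 & 0xff = 0x77; word=0x00077dc7
[20+:12] len=1889 & 0xfff = 0x761; word=0x76177dc7
word = 0x76177dc7 → little-endian bytes:
  [0]=0xc7  [1]=0x7d  [2]=0x17  [3]=0x76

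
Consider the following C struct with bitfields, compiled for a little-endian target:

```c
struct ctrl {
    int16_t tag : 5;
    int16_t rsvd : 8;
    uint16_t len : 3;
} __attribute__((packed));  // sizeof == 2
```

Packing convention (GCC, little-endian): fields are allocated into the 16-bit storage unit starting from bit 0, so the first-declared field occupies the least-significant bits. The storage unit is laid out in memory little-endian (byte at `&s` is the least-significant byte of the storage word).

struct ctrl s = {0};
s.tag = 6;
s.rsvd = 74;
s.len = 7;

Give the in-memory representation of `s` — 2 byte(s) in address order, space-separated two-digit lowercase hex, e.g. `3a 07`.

[0+:5] tag=6 & 0x1f = 0x6; word=0x0006
[5+:8] rsvd=74 & 0xff = 0x4a; word=0x0946
[13+:3] len=7 & 0x7 = 0x7; word=0xe946
word = 0xe946 → little-endian bytes:
  [0]=0x46  [1]=0xe9

46 e9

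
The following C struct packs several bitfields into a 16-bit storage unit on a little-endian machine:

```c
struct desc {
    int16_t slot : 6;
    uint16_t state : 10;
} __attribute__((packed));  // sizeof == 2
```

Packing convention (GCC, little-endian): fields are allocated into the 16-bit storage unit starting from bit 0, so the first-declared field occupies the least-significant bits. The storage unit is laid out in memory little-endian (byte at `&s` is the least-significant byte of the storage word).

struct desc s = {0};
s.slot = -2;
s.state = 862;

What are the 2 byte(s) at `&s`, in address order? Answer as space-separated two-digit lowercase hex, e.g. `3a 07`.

be d7

slot (6b) val=-2 bits=0x3e at bit 0: 0x003e
state (10b) val=862 bits=0x35e at bit 6: 0xd7be
word = 0xd7be → little-endian bytes:
  [0]=0xbe  [1]=0xd7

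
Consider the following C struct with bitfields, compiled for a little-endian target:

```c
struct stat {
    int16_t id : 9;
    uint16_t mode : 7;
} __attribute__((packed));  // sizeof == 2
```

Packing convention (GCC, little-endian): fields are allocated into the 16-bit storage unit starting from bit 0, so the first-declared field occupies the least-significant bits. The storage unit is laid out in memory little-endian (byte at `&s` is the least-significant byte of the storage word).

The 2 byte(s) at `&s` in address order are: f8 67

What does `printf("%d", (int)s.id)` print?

-8

[0]=0xf8 [1]=0x67 (little-endian) → word 0x67f8
id:9 @ bit 0 → (0x67f8>>0)&0x1ff = 0x1f8  ←
mode:7 @ bit 9 → (0x67f8>>9)&0x7f = 0x33
id signed 9b, MSB=1: 504 - 512 = -8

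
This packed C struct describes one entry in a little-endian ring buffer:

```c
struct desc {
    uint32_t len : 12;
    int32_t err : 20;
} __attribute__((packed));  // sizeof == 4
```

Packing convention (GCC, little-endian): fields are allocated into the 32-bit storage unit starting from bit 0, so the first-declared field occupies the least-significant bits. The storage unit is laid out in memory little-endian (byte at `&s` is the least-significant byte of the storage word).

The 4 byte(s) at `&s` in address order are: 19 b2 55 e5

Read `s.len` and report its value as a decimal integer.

537

[0]=0x19 [1]=0xb2 [2]=0x55 [3]=0xe5 (little-endian) → word 0xe555b219
len [0+:12] = (word>>0) & 0xfff = 537  ←
err [12+:20] = (word>>12) & 0xfffff = 939355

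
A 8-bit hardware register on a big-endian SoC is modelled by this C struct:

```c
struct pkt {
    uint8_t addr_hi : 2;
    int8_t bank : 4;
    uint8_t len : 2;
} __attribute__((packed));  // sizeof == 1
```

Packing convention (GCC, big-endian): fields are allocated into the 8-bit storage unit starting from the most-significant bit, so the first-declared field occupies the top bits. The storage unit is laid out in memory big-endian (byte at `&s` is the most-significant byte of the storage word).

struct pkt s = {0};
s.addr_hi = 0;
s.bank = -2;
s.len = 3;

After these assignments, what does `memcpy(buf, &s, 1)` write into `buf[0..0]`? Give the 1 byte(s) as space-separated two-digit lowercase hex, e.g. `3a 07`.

addr_hi:2 = 0 → 0x0 << 6 → word 0x00
bank:4 = -2 → 0xe << 2 → word 0x38
len:2 = 3 → 0x3 << 0 → word 0x3b
word = 0x3b → big-endian bytes:
  [0]=0x3b

3b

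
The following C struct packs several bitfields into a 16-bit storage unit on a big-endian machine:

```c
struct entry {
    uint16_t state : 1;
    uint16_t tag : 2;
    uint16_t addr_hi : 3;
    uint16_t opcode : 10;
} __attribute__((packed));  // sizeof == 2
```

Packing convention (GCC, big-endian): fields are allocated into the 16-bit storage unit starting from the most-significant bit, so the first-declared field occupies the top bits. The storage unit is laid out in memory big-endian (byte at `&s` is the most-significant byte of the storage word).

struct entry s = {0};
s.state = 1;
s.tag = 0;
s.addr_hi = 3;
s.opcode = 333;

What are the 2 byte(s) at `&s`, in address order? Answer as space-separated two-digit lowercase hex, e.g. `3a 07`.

8d 4d

[15+:1] state=1 & 0x1 = 0x1; word=0x8000
[13+:2] tag=0 & 0x3 = 0x0; word=0x8000
[10+:3] addr_hi=3 & 0x7 = 0x3; word=0x8c00
[0+:10] opcode=333 & 0x3ff = 0x14d; word=0x8d4d
word = 0x8d4d → big-endian bytes:
  [0]=0x8d  [1]=0x4d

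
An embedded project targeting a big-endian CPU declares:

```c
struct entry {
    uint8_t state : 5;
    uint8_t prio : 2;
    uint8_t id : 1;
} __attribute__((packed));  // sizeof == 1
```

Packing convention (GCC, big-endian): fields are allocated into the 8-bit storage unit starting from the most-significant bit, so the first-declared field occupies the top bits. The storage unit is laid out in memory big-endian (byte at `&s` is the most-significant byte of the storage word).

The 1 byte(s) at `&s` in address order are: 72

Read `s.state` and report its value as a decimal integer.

[0]=0x72 (big-endian) → word 0x72
state:5 @ bit 3 → (0x72>>3)&0x1f = 0xe  ←
prio:2 @ bit 1 → (0x72>>1)&0x3 = 0x1
id:1 @ bit 0 → (0x72>>0)&0x1 = 0x0

14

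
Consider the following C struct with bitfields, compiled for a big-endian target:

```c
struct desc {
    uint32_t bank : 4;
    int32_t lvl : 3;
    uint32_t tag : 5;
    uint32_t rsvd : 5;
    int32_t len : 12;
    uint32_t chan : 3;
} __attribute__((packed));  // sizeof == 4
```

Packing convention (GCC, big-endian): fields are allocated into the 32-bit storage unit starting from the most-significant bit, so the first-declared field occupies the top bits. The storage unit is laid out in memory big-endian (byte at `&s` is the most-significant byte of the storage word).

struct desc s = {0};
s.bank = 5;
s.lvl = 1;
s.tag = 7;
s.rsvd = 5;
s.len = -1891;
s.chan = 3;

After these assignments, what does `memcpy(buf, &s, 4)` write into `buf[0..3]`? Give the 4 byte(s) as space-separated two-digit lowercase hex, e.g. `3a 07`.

bank (4b) val=5 bits=0x5 at bit 28: 0x50000000
lvl (3b) val=1 bits=0x1 at bit 25: 0x52000000
tag (5b) val=7 bits=0x7 at bit 20: 0x52700000
rsvd (5b) val=5 bits=0x5 at bit 15: 0x52728000
len (12b) val=-1891 bits=0x89d at bit 3: 0x5272c4e8
chan (3b) val=3 bits=0x3 at bit 0: 0x5272c4eb
word = 0x5272c4eb → big-endian bytes:
  [0]=0x52  [1]=0x72  [2]=0xc4  [3]=0xeb

52 72 c4 eb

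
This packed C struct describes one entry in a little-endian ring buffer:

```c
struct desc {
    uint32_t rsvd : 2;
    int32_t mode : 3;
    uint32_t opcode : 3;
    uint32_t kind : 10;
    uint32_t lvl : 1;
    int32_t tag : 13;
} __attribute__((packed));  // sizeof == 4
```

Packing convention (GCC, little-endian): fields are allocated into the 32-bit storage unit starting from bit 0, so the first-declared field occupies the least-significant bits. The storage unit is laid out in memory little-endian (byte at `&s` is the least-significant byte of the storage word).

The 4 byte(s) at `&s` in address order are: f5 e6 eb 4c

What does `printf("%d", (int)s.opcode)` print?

7

[0]=0xf5 [1]=0xe6 [2]=0xeb [3]=0x4c (little-endian) → word 0x4cebe6f5
rsvd [0+:2] = (word>>0) & 0x3 = 1
mode [2+:3] = (word>>2) & 0x7 = 5
opcode [5+:3] = (word>>5) & 0x7 = 7  ←
kind [8+:10] = (word>>8) & 0x3ff = 998
lvl [18+:1] = (word>>18) & 0x1 = 0
tag [19+:13] = (word>>19) & 0x1fff = 2461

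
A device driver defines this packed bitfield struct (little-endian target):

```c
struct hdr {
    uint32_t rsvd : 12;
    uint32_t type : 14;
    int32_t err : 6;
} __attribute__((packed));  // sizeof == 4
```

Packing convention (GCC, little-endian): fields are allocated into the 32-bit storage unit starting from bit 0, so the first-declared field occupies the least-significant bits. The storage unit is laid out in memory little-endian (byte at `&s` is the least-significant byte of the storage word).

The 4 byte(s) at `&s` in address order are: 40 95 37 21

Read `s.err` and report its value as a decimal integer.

8

[0]=0x40 [1]=0x95 [2]=0x37 [3]=0x21 (little-endian) → word 0x21379540
rsvd:12 @ bit 0 → (0x21379540>>0)&0xfff = 0x540
type:14 @ bit 12 → (0x21379540>>12)&0x3fff = 0x1379
err:6 @ bit 26 → (0x21379540>>26)&0x3f = 0x8  ←
err signed 6b, MSB=0: value = 8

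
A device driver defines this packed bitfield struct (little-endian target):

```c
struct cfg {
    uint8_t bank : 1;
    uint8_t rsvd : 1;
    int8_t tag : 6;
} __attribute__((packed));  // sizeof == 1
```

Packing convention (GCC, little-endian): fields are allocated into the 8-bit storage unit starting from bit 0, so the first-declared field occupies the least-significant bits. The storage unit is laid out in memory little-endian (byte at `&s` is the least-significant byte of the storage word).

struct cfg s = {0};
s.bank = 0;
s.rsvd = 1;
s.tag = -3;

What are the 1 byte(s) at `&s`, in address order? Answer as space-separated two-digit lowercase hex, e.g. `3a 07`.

f6

[0+:1] bank=0 & 0x1 = 0x0; word=0x00
[1+:1] rsvd=1 & 0x1 = 0x1; word=0x02
[2+:6] tag=-3 & 0x3f = 0x3d; word=0xf6
word = 0xf6 → little-endian bytes:
  [0]=0xf6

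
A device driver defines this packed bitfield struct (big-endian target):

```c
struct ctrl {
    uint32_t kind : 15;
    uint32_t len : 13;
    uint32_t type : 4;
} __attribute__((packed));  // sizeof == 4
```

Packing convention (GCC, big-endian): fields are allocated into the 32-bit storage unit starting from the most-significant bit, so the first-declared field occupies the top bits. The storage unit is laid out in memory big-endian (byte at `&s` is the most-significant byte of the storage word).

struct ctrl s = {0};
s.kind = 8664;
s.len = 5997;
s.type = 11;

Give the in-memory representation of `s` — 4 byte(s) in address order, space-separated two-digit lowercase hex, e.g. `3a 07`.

43 b1 76 db

[17+:15] kind=8664 & 0x7fff = 0x21d8; word=0x43b00000
[4+:13] len=5997 & 0x1fff = 0x176d; word=0x43b176d0
[0+:4] type=11 & 0xf = 0xb; word=0x43b176db
word = 0x43b176db → big-endian bytes:
  [0]=0x43  [1]=0xb1  [2]=0x76  [3]=0xdb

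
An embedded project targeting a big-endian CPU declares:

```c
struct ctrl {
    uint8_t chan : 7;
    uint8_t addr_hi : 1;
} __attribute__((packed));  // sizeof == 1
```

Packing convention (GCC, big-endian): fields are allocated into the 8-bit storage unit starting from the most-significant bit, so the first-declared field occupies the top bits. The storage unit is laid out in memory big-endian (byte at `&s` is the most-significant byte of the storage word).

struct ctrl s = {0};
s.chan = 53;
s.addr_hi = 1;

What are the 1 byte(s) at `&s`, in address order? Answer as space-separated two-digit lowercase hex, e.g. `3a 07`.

chan:7 = 53 → 0x35 << 1 → word 0x6a
addr_hi:1 = 1 → 0x1 << 0 → word 0x6b
word = 0x6b → big-endian bytes:
  [0]=0x6b

6b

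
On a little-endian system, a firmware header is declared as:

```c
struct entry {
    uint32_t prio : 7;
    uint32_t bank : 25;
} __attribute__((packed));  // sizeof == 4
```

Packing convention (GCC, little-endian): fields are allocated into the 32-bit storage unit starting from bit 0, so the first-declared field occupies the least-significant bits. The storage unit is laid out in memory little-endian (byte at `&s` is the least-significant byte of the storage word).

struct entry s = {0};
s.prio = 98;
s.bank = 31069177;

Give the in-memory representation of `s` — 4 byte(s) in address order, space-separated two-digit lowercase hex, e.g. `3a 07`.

prio:7 = 98 → 0x62 << 0 → word 0x00000062
bank:25 = 31069177 → 0x1da13f9 << 7 → word 0xed09fce2
word = 0xed09fce2 → little-endian bytes:
  [0]=0xe2  [1]=0xfc  [2]=0x09  [3]=0xed

e2 fc 09 ed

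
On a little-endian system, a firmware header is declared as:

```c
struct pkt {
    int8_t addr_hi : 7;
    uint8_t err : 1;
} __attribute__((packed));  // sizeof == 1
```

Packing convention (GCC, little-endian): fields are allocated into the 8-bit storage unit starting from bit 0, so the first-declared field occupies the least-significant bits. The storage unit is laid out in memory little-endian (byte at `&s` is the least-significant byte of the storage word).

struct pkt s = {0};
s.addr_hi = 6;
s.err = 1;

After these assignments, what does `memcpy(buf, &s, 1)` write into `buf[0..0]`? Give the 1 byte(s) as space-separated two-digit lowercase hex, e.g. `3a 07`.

addr_hi (7b) val=6 bits=0x6 at bit 0: 0x06
err (1b) val=1 bits=0x1 at bit 7: 0x86
word = 0x86 → little-endian bytes:
  [0]=0x86

86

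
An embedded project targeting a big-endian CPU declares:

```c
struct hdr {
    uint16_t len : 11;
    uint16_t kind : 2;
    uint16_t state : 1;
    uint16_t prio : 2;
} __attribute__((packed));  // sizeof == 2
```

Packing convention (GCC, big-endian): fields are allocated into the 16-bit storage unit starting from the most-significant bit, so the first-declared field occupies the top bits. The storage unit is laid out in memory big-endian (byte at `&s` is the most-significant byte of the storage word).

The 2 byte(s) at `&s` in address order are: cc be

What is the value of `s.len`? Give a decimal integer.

1637

[0]=0xcc [1]=0xbe (big-endian) → word 0xccbe
len:11 @ bit 5 → (0xccbe>>5)&0x7ff = 0x665  ←
kind:2 @ bit 3 → (0xccbe>>3)&0x3 = 0x3
state:1 @ bit 2 → (0xccbe>>2)&0x1 = 0x1
prio:2 @ bit 0 → (0xccbe>>0)&0x3 = 0x2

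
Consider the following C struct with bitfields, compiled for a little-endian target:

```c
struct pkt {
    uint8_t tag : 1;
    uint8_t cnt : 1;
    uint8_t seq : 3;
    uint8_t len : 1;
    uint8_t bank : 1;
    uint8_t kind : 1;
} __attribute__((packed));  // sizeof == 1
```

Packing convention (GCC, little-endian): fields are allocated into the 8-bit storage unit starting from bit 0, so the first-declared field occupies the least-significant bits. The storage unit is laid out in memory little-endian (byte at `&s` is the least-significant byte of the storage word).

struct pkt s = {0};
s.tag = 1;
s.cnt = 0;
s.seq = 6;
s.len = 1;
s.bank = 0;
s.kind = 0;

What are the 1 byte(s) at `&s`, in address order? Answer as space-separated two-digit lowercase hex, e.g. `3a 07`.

39

tag (1b) val=1 bits=0x1 at bit 0: 0x01
cnt (1b) val=0 bits=0x0 at bit 1: 0x01
seq (3b) val=6 bits=0x6 at bit 2: 0x19
len (1b) val=1 bits=0x1 at bit 5: 0x39
bank (1b) val=0 bits=0x0 at bit 6: 0x39
kind (1b) val=0 bits=0x0 at bit 7: 0x39
word = 0x39 → little-endian bytes:
  [0]=0x39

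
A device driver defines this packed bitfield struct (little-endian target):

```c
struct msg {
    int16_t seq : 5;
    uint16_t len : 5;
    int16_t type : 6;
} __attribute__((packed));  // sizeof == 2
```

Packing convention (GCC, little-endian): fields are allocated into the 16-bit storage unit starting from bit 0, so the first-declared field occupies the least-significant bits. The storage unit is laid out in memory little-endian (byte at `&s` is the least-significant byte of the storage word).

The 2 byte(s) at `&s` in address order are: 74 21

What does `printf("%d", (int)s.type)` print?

[0]=0x74 [1]=0x21 (little-endian) → word 0x2174
seq:5 @ bit 0 → (0x2174>>0)&0x1f = 0x14
len:5 @ bit 5 → (0x2174>>5)&0x1f = 0xb
type:6 @ bit 10 → (0x2174>>10)&0x3f = 0x8  ←
type signed 6b, MSB=0: value = 8

8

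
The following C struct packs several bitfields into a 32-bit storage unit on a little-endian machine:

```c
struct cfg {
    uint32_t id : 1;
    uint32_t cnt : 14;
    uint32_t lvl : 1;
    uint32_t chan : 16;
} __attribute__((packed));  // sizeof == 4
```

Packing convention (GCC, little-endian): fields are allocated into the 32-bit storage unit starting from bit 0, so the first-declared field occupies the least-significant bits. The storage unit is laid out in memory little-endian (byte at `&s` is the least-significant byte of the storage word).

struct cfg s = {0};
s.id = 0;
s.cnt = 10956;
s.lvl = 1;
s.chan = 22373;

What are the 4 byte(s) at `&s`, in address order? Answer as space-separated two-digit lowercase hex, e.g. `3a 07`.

[0+:1] id=0 & 0x1 = 0x0; word=0x00000000
[1+:14] cnt=10956 & 0x3fff = 0x2acc; word=0x00005598
[15+:1] lvl=1 & 0x1 = 0x1; word=0x0000d598
[16+:16] chan=22373 & 0xffff = 0x5765; word=0x5765d598
word = 0x5765d598 → little-endian bytes:
  [0]=0x98  [1]=0xd5  [2]=0x65  [3]=0x57

98 d5 65 57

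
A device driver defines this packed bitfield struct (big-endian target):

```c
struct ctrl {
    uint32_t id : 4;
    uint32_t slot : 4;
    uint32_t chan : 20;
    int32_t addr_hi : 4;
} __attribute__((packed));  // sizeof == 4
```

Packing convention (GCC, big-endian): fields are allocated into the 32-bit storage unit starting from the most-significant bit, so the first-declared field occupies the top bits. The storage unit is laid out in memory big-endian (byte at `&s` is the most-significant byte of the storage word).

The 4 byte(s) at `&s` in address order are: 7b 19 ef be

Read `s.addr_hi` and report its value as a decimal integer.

-2

[0]=0x7b [1]=0x19 [2]=0xef [3]=0xbe (big-endian) → word 0x7b19efbe
id:4 @ bit 28 → (0x7b19efbe>>28)&0xf = 0x7
slot:4 @ bit 24 → (0x7b19efbe>>24)&0xf = 0xb
chan:20 @ bit 4 → (0x7b19efbe>>4)&0xfffff = 0x19efb
addr_hi:4 @ bit 0 → (0x7b19efbe>>0)&0xf = 0xe  ←
addr_hi signed 4b, MSB=1: 14 - 16 = -2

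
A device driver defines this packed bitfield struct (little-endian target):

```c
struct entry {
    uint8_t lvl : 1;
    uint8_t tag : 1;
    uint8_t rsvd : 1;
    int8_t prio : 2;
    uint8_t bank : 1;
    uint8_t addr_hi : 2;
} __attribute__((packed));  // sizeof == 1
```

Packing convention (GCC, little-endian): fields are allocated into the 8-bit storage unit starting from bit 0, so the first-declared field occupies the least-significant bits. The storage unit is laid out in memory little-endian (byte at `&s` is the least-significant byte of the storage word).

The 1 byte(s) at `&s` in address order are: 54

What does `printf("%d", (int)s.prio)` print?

[0]=0x54 (little-endian) → word 0x54
lvl [0+:1] = (word>>0) & 0x1 = 0
tag [1+:1] = (word>>1) & 0x1 = 0
rsvd [2+:1] = (word>>2) & 0x1 = 1
prio [3+:2] = (word>>3) & 0x3 = 2  ←
bank [5+:1] = (word>>5) & 0x1 = 0
addr_hi [6+:2] = (word>>6) & 0x3 = 1
prio signed 2b, MSB=1: 2 - 4 = -2

-2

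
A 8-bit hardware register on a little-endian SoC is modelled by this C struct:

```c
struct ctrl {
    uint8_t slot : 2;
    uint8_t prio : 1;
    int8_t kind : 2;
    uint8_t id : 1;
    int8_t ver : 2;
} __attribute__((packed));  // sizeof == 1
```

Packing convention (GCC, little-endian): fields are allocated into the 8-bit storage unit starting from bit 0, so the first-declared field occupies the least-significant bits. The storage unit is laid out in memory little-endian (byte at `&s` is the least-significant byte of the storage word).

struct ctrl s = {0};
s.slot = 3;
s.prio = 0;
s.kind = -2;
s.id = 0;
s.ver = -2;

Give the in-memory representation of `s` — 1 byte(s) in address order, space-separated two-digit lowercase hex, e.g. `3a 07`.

93

slot (2b) val=3 bits=0x3 at bit 0: 0x03
prio (1b) val=0 bits=0x0 at bit 2: 0x03
kind (2b) val=-2 bits=0x2 at bit 3: 0x13
id (1b) val=0 bits=0x0 at bit 5: 0x13
ver (2b) val=-2 bits=0x2 at bit 6: 0x93
word = 0x93 → little-endian bytes:
  [0]=0x93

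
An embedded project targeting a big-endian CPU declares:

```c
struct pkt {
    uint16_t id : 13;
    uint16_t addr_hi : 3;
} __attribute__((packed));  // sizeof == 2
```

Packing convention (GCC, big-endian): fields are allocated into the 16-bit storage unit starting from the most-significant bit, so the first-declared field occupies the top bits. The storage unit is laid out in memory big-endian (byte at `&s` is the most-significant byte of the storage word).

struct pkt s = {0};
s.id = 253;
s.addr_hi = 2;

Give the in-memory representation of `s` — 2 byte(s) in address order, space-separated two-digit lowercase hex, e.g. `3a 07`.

07 ea

[3+:13] id=253 & 0x1fff = 0xfd; word=0x07e8
[0+:3] addr_hi=2 & 0x7 = 0x2; word=0x07ea
word = 0x07ea → big-endian bytes:
  [0]=0x07  [1]=0xea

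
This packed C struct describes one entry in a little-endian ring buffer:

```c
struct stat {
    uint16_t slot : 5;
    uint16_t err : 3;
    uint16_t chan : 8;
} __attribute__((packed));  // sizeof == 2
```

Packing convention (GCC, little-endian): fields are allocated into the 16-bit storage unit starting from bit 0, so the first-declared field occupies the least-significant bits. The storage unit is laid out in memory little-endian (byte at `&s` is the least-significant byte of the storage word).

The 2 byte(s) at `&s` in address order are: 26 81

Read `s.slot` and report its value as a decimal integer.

[0]=0x26 [1]=0x81 (little-endian) → word 0x8126
slot:5 @ bit 0 → (0x8126>>0)&0x1f = 0x6  ←
err:3 @ bit 5 → (0x8126>>5)&0x7 = 0x1
chan:8 @ bit 8 → (0x8126>>8)&0xff = 0x81

6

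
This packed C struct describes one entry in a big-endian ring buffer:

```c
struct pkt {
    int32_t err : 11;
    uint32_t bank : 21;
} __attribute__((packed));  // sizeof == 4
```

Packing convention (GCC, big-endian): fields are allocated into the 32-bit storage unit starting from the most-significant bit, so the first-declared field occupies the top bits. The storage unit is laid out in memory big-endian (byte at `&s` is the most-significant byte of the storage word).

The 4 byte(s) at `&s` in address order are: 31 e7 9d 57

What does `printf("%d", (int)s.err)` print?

[0]=0x31 [1]=0xe7 [2]=0x9d [3]=0x57 (big-endian) → word 0x31e79d57
err [21+:11] = (word>>21) & 0x7ff = 399  ←
bank [0+:21] = (word>>0) & 0x1fffff = 499031
err signed 11b, MSB=0: value = 399

399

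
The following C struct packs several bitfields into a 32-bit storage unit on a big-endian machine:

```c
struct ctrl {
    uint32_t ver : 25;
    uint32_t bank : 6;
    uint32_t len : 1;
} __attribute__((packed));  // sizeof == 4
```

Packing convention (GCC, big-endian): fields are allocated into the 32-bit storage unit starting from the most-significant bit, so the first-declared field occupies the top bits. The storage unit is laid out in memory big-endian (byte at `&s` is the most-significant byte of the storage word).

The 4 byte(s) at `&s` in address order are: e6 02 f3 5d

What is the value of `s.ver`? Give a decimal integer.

30148070

[0]=0xe6 [1]=0x02 [2]=0xf3 [3]=0x5d (big-endian) → word 0xe602f35d
ver:25 @ bit 7 → (0xe602f35d>>7)&0x1ffffff = 0x1cc05e6  ←
bank:6 @ bit 1 → (0xe602f35d>>1)&0x3f = 0x2e
len:1 @ bit 0 → (0xe602f35d>>0)&0x1 = 0x1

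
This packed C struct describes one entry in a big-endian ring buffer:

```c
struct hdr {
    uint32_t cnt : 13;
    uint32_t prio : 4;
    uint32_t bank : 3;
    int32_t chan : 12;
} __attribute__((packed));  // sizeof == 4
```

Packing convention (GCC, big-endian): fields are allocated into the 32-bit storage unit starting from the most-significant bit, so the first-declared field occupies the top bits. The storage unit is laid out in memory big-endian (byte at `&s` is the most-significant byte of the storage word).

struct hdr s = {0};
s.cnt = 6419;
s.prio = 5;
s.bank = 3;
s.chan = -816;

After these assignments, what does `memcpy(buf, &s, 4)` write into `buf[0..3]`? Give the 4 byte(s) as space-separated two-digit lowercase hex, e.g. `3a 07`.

c8 9a bc d0

[19+:13] cnt=6419 & 0x1fff = 0x1913; word=0xc8980000
[15+:4] prio=5 & 0xf = 0x5; word=0xc89a8000
[12+:3] bank=3 & 0x7 = 0x3; word=0xc89ab000
[0+:12] chan=-816 & 0xfff = 0xcd0; word=0xc89abcd0
word = 0xc89abcd0 → big-endian bytes:
  [0]=0xc8  [1]=0x9a  [2]=0xbc  [3]=0xd0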